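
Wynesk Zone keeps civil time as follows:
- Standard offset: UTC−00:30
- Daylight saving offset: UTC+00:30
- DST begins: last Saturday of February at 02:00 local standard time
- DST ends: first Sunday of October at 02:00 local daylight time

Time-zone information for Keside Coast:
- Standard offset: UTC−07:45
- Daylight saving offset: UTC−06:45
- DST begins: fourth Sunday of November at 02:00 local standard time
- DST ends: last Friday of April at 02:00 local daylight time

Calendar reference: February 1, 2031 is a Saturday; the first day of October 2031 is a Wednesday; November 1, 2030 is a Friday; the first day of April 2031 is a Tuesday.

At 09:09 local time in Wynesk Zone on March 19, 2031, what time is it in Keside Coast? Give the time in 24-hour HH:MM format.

1 February 2031 is a Saturday, so Saturdays fall on 1, 8, 15, 22; the last is February 22.
1 October 2031 is a Wednesday, so the first Sunday is October 5.
March 19, 2031 falls between 22 February and 5 October, so daylight saving is in effect and Wynesk Zone is at UTC+00:30.
09:09 Wynesk Zone − 0h30m = 08:39 UTC.
1 November 2030 is a Friday, so the first Sunday is November 3 and the fourth is November 24.
1 April 2031 is a Tuesday, so Fridays fall on 4, 11, 18, 25; the last is April 25.
At the standard offset (UTC−07:45), 08:39 UTC − 7h45m = 00:54 Keside Coast standard time.
The standard-time date in Keside Coast, March 19, 2031, falls between 24 November 2030 and 25 April 2031, so daylight saving is in effect and Keside Coast is at UTC−06:45.
08:39 UTC − 6h45m = 01:54 Keside Coast.

01:54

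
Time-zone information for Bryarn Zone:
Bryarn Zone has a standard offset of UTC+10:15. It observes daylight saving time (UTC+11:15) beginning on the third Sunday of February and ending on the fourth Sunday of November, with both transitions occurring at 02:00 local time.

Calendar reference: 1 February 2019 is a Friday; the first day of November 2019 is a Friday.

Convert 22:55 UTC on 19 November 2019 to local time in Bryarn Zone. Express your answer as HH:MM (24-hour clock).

1 February 2019 is a Friday, so the first Sunday is February 3 and the third is February 17.
1 November 2019 is a Friday, so the first Sunday is November 3 and the fourth is November 24.
At the standard offset (UTC+10:15), 22:55 UTC + 10h15m = 09:10 Bryarn Zone standard time (rolling into the next day, 20 November 2019).
The standard-time date in Bryarn Zone, 20 November 2019, falls between 17 February and 24 November, so daylight saving is in effect and Bryarn Zone is at UTC+11:15.
22:55 UTC + 11h15m = 10:10 local (rolling into the next day, 20 November 2019).

10:10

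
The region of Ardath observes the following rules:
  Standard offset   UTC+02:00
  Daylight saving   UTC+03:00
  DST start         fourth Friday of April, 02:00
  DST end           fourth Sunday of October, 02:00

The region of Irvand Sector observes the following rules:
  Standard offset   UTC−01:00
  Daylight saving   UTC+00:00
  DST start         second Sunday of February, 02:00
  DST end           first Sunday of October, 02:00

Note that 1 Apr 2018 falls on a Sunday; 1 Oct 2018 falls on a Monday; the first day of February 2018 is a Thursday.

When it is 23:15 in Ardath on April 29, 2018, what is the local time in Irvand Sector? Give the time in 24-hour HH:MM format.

1 April 2018 is a Sunday, so the first Friday is April 6 and the fourth is April 27.
1 October 2018 is a Monday, so the first Sunday is October 7 and the fourth is October 28.
Daylight saving runs 27 April – 28 October; April 29, 2018 is inside that window, so Ardath is at UTC+03:00.
23:15 Ardath − 3h = 20:15 UTC.
1 February 2018 is a Thursday, so the first Sunday is February 4 and the second is February 11.
1 October 2018 is a Monday, so the first Sunday is October 7.
At the standard offset (UTC−01:00), 20:15 UTC − 1h = 19:15 Irvand Sector standard time.
Daylight saving runs 11 February – 7 October; the standard-time date in Irvand Sector, April 29, 2018, is inside that window, so Irvand Sector is at UTC+00:00.
20:15 UTC + 0h = 20:15 Irvand Sector.

20:15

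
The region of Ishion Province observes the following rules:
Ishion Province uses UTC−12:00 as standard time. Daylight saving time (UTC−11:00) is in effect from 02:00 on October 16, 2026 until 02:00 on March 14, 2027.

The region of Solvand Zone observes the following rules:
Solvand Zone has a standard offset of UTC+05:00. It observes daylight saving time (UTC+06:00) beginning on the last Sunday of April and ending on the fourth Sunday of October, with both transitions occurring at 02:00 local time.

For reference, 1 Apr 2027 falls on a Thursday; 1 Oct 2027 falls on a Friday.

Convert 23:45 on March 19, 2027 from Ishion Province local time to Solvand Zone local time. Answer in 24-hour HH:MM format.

16:45

March 19, 2027 is outside the daylight-saving period (16 October 2026 – 14 March 2027), so Ishion Province is on standard time, UTC−12:00.
23:45 Ishion Province + 12h = 11:45 UTC (rolling into the next day, 20 March 2027).
1 April 2027 is a Thursday, so Sundays fall on 4, 11, 18, 25; the last is April 25.
1 October 2027 is a Friday, so the first Sunday is October 3 and the fourth is October 24.
At the standard offset (UTC+05:00), 11:45 UTC + 5h = 16:45 Solvand Zone standard time.
The standard-time date in Solvand Zone, March 20, 2027, does not fall between 25 April and 24 October, so daylight saving is not in effect and Solvand Zone is at UTC+05:00.
11:45 UTC + 5h = 16:45 Solvand Zone.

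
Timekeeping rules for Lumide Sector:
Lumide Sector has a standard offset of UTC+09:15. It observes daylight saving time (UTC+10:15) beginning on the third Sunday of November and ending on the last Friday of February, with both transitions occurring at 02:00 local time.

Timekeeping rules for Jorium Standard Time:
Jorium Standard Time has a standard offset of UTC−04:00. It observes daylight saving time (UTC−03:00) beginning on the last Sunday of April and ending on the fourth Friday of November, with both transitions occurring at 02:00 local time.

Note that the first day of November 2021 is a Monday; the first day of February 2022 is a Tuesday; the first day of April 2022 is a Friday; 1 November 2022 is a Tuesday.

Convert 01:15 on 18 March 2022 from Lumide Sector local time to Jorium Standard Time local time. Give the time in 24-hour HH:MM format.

12:00

1 November 2021 is a Monday, so the first Sunday is November 7 and the third is November 21.
1 February 2022 is a Tuesday, so Fridays fall on 4, 11, 18, 25; the last is February 25.
Daylight saving runs 21 November 2021 – 25 February 2022; 18 March 2022 is outside that window, so Lumide Sector is on standard time at UTC+09:15.
01:15 Lumide Sector − 9h15m = 16:00 UTC (rolling into the previous day, 17 March 2022).
1 April 2022 is a Friday, so Sundays fall on 3, 10, 17, 24; the last is April 24.
1 November 2022 is a Tuesday, so the first Friday is November 4 and the fourth is November 25.
At the standard offset (UTC−04:00), 16:00 UTC − 4h = 12:00 Jorium Standard Time standard time.
Daylight saving runs 24 April – 25 November; the standard-time date in Jorium Standard Time, 17 March 2022, is outside that window, so Jorium Standard Time is on standard time at UTC−04:00.
16:00 UTC − 4h = 12:00 Jorium Standard Time.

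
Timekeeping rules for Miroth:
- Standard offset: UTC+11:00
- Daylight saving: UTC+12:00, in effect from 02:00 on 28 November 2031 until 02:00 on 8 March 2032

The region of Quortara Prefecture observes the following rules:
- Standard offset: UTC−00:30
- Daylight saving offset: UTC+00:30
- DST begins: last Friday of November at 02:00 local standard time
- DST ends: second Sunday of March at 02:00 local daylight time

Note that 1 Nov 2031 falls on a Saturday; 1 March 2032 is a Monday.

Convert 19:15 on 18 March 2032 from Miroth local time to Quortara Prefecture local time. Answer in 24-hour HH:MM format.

Daylight saving runs 28 November 2031 – 8 March 2032; 18 March 2032 is outside that window, so Miroth is on standard time at UTC+11:00.
19:15 Miroth − 11h = 08:15 UTC.
1 November 2031 is a Saturday, so Fridays fall on 7, 14, 21, 28; the last is November 28.
1 March 2032 is a Monday, so the first Sunday is March 7 and the second is March 14.
At the standard offset (UTC−00:30), 08:15 UTC − 0h30m = 07:45 Quortara Prefecture standard time.
Daylight saving runs 28 November 2031 – 14 March 2032; the standard-time date in Quortara Prefecture, 18 March 2032, is outside that window, so Quortara Prefecture is on standard time at UTC−00:30.
08:15 UTC − 0h30m = 07:45 Quortara Prefecture.

07:45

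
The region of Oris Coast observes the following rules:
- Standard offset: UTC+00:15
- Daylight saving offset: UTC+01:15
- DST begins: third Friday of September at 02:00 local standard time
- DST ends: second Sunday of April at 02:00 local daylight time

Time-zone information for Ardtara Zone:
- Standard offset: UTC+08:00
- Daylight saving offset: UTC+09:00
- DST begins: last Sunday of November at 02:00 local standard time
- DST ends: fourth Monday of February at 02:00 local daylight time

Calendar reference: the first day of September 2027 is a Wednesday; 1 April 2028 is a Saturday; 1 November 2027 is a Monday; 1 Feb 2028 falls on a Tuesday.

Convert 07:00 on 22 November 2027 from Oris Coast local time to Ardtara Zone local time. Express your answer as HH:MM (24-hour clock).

13:45

1 September 2027 is a Wednesday, so the first Friday is September 3 and the third is September 17.
1 April 2028 is a Saturday, so the first Sunday is April 2 and the second is April 9.
22 November 2027 falls between 17 September 2027 and 9 April 2028, so daylight saving is in effect and Oris Coast is at UTC+01:15.
07:00 Oris Coast − 1h15m = 05:45 UTC.
1 November 2027 is a Monday, so Sundays fall on 7, 14, 21, 28; the last is November 28.
1 February 2028 is a Tuesday, so the first Monday is February 7 and the fourth is February 28.
At the standard offset (UTC+08:00), 05:45 UTC + 8h = 13:45 Ardtara Zone standard time.
The standard-time date in Ardtara Zone, 22 November 2027, does not fall between 28 November 2027 and 28 February 2028, so daylight saving is not in effect and Ardtara Zone is at UTC+08:00.
05:45 UTC + 8h = 13:45 Ardtara Zone.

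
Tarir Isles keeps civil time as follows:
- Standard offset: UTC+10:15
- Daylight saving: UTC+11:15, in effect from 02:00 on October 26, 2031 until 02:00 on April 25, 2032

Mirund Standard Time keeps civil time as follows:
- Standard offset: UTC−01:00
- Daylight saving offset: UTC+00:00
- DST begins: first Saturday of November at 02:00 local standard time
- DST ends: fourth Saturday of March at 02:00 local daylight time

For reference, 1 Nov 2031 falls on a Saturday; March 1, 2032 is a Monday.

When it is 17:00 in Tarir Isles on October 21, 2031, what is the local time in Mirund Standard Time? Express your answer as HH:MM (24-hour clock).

05:45

October 21, 2031 does not fall between 26 October 2031 and 25 April 2032, so daylight saving is not in effect and Tarir Isles is at UTC+10:15.
17:00 Tarir Isles − 10h15m = 06:45 UTC.
1 November 2031 is a Saturday, so the first Saturday is November 1.
1 March 2032 is a Monday, so the first Saturday is March 6 and the fourth is March 27.
At the standard offset (UTC−01:00), 06:45 UTC − 1h = 05:45 Mirund Standard Time standard time.
The standard-time date in Mirund Standard Time, October 21, 2031, is outside the daylight-saving period (1 November 2031 – 27 March 2032), so Mirund Standard Time is on standard time, UTC−01:00.
06:45 UTC − 1h = 05:45 Mirund Standard Time.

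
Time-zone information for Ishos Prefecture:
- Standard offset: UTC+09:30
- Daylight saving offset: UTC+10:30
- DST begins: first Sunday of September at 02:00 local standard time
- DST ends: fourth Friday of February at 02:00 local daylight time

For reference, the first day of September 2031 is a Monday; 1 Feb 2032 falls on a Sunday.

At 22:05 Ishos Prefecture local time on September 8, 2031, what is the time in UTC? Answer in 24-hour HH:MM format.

1 September 2031 is a Monday, so the first Sunday is September 7.
1 February 2032 is a Sunday, so the first Friday is February 6 and the fourth is February 27.
September 8, 2031 falls between 7 September 2031 and 27 February 2032, so daylight saving is in effect and Ishos Prefecture is at UTC+10:30.
22:05 local − 10h30m = 11:35 UTC.

11:35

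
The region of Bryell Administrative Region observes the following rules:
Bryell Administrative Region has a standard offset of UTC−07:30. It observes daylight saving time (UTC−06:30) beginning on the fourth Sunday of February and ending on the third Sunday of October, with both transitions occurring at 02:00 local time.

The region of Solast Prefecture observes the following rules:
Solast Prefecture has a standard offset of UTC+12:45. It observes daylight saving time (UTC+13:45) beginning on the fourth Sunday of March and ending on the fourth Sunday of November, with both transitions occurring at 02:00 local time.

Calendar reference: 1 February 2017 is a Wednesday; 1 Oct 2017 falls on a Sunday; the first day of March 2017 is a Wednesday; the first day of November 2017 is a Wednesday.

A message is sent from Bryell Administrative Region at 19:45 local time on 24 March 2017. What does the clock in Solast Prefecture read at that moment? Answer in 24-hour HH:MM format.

15:00

1 February 2017 is a Wednesday, so the first Sunday is February 5 and the fourth is February 26.
1 October 2017 is a Sunday, so the first Sunday is October 1 and the third is October 15.
24 March 2017 lies within the daylight-saving period (26 February – 15 October), so Bryell Administrative Region is on daylight time, UTC−06:30.
19:45 Bryell Administrative Region + 6h30m = 02:15 UTC (rolling into the next day, 25 March 2017).
1 March 2017 is a Wednesday, so the first Sunday is March 5 and the fourth is March 26.
1 November 2017 is a Wednesday, so the first Sunday is November 5 and the fourth is November 26.
At the standard offset (UTC+12:45), 02:15 UTC + 12h45m = 15:00 Solast Prefecture standard time.
The standard-time date in Solast Prefecture, 25 March 2017, is outside the daylight-saving period (26 March – 26 November), so Solast Prefecture is on standard time, UTC+12:45.
02:15 UTC + 12h45m = 15:00 Solast Prefecture.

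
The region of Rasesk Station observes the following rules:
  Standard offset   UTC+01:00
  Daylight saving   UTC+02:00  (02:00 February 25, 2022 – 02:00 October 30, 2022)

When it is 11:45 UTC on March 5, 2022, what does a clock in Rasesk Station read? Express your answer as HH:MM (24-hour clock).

13:45

At the standard offset (UTC+01:00), 11:45 UTC + 1h = 12:45 Rasesk Station standard time.
The standard-time date in Rasesk Station, March 5, 2022, falls between 25 February and 30 October, so daylight saving is in effect and Rasesk Station is at UTC+02:00.
11:45 UTC + 2h = 13:45 local.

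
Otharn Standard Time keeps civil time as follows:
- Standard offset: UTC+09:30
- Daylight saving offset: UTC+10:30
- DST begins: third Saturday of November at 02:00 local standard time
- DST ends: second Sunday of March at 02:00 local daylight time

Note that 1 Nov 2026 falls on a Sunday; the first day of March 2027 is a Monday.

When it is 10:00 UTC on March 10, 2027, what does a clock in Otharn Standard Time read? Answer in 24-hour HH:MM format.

1 November 2026 is a Sunday, so the first Saturday is November 7 and the third is November 21.
1 March 2027 is a Monday, so the first Sunday is March 7 and the second is March 14.
At the standard offset (UTC+09:30), 10:00 UTC + 9h30m = 19:30 Otharn Standard Time standard time.
Daylight saving runs 21 November 2026 – 14 March 2027; the standard-time date in Otharn Standard Time, March 10, 2027, is inside that window, so Otharn Standard Time is at UTC+10:30.
10:00 UTC + 10h30m = 20:30 local.

20:30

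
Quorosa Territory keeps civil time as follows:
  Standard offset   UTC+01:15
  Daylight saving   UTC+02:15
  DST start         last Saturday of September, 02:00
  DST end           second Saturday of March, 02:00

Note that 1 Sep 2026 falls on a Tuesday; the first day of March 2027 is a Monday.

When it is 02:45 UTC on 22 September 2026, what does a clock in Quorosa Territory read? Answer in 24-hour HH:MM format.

04:00

1 September 2026 is a Tuesday, so Saturdays fall on 5, 12, 19, 26; the last is September 26.
1 March 2027 is a Monday, so the first Saturday is March 6 and the second is March 13.
At the standard offset (UTC+01:15), 02:45 UTC + 1h15m = 04:00 Quorosa Territory standard time.
The standard-time date in Quorosa Territory, 22 September 2026, does not fall between 26 September 2026 and 13 March 2027, so daylight saving is not in effect and Quorosa Territory is at UTC+01:15.
02:45 UTC + 1h15m = 04:00 local.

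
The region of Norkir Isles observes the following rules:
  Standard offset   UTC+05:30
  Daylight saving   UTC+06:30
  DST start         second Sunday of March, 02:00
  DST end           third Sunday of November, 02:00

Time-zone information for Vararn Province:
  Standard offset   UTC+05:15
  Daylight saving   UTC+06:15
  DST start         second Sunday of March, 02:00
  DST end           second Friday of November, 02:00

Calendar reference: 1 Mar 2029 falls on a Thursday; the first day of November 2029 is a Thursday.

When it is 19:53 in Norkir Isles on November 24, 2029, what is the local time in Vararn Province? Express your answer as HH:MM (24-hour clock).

19:38

1 March 2029 is a Thursday, so the first Sunday is March 4 and the second is March 11.
1 November 2029 is a Thursday, so the first Sunday is November 4 and the third is November 18.
November 24, 2029 does not fall between 11 March and 18 November, so daylight saving is not in effect and Norkir Isles is at UTC+05:30.
19:53 Norkir Isles − 5h30m = 14:23 UTC.
1 March 2029 is a Thursday, so the first Sunday is March 4 and the second is March 11.
1 November 2029 is a Thursday, so the first Friday is November 2 and the second is November 9.
At the standard offset (UTC+05:15), 14:23 UTC + 5h15m = 19:38 Vararn Province standard time.
The standard-time date in Vararn Province, November 24, 2029, is outside the daylight-saving period (11 March – 9 November), so Vararn Province is on standard time, UTC+05:15.
14:23 UTC + 5h15m = 19:38 Vararn Province.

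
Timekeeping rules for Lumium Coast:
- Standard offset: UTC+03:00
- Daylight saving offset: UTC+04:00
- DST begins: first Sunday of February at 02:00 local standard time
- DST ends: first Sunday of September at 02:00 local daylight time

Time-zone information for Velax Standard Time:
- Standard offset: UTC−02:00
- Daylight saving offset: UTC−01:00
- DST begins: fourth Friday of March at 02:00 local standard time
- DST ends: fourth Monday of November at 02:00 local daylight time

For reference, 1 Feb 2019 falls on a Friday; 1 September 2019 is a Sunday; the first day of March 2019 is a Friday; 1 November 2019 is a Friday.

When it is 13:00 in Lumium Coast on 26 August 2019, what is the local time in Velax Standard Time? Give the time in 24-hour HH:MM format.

08:00

1 February 2019 is a Friday, so the first Sunday is February 3.
1 September 2019 is a Sunday, so the first Sunday is September 1.
Daylight saving runs 3 February – 1 September; 26 August 2019 is inside that window, so Lumium Coast is at UTC+04:00.
13:00 Lumium Coast − 4h = 09:00 UTC.
1 March 2019 is a Friday, so the first Friday is March 1 and the fourth is March 22.
1 November 2019 is a Friday, so the first Monday is November 4 and the fourth is November 25.
At the standard offset (UTC−02:00), 09:00 UTC − 2h = 07:00 Velax Standard Time standard time.
The standard-time date in Velax Standard Time, 26 August 2019, lies within the daylight-saving period (22 March – 25 November), so Velax Standard Time is on daylight time, UTC−01:00.
09:00 UTC − 1h = 08:00 Velax Standard Time.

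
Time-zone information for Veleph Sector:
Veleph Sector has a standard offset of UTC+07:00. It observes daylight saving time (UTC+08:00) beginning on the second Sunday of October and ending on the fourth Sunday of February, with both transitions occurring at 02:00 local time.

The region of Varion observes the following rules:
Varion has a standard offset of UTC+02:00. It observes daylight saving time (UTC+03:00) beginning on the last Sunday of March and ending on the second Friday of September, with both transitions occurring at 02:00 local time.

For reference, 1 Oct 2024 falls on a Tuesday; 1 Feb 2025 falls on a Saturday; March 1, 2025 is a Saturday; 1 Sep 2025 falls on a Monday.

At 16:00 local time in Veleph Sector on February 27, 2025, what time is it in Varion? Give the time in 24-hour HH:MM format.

1 October 2024 is a Tuesday, so the first Sunday is October 6 and the second is October 13.
1 February 2025 is a Saturday, so the first Sunday is February 2 and the fourth is February 23.
February 27, 2025 is outside the daylight-saving period (13 October 2024 – 23 February 2025), so Veleph Sector is on standard time, UTC+07:00.
16:00 Veleph Sector − 7h = 09:00 UTC.
1 March 2025 is a Saturday, so Sundays fall on 2, 9, 16, 23, 30; the last is March 30.
1 September 2025 is a Monday, so the first Friday is September 5 and the second is September 12.
At the standard offset (UTC+02:00), 09:00 UTC + 2h = 11:00 Varion standard time.
Daylight saving runs 30 March – 12 September; the standard-time date in Varion, February 27, 2025, is outside that window, so Varion is on standard time at UTC+02:00.
09:00 UTC + 2h = 11:00 Varion.

11:00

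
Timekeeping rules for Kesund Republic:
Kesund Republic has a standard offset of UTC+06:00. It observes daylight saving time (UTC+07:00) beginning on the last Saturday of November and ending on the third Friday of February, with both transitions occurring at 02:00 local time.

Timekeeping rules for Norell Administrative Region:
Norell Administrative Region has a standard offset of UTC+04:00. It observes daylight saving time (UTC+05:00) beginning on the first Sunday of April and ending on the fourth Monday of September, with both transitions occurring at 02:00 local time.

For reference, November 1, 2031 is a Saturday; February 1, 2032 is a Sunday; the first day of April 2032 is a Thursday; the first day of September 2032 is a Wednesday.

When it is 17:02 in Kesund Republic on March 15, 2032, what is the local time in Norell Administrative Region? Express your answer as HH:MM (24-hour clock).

1 November 2031 is a Saturday, so Saturdays fall on 1, 8, 15, 22, 29; the last is November 29.
1 February 2032 is a Sunday, so the first Friday is February 6 and the third is February 20.
Daylight saving runs 29 November 2031 – 20 February 2032; March 15, 2032 is outside that window, so Kesund Republic is on standard time at UTC+06:00.
17:02 Kesund Republic − 6h = 11:02 UTC.
1 April 2032 is a Thursday, so the first Sunday is April 4.
1 September 2032 is a Wednesday, so the first Monday is September 6 and the fourth is September 27.
At the standard offset (UTC+04:00), 11:02 UTC + 4h = 15:02 Norell Administrative Region standard time.
The standard-time date in Norell Administrative Region, March 15, 2032, does not fall between 4 April and 27 September, so daylight saving is not in effect and Norell Administrative Region is at UTC+04:00.
11:02 UTC + 4h = 15:02 Norell Administrative Region.

15:02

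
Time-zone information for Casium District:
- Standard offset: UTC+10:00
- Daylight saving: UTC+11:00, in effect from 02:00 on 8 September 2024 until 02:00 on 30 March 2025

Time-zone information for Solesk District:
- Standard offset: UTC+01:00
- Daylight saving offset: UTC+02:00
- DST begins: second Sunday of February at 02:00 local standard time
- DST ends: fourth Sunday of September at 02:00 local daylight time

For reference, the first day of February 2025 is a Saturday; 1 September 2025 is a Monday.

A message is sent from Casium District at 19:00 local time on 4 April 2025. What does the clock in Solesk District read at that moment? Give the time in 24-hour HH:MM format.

Daylight saving runs 8 September 2024 – 30 March 2025; 4 April 2025 is outside that window, so Casium District is on standard time at UTC+10:00.
19:00 Casium District − 10h = 09:00 UTC.
1 February 2025 is a Saturday, so the first Sunday is February 2 and the second is February 9.
1 September 2025 is a Monday, so the first Sunday is September 7 and the fourth is September 28.
At the standard offset (UTC+01:00), 09:00 UTC + 1h = 10:00 Solesk District standard time.
The standard-time date in Solesk District, 4 April 2025, lies within the daylight-saving period (9 February – 28 September), so Solesk District is on daylight time, UTC+02:00.
09:00 UTC + 2h = 11:00 Solesk District.

11:00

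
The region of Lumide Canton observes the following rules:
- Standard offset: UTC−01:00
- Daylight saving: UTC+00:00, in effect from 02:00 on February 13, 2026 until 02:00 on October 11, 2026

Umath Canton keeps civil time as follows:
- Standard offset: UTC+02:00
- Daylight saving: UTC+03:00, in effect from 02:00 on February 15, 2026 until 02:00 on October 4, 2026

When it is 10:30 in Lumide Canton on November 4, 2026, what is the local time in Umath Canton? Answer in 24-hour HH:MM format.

13:30

November 4, 2026 is outside the daylight-saving period (13 February – 11 October), so Lumide Canton is on standard time, UTC−01:00.
10:30 Lumide Canton + 1h = 11:30 UTC.
At the standard offset (UTC+02:00), 11:30 UTC + 2h = 13:30 Umath Canton standard time.
The standard-time date in Umath Canton, November 4, 2026, does not fall between 15 February and 4 October, so daylight saving is not in effect and Umath Canton is at UTC+02:00.
11:30 UTC + 2h = 13:30 Umath Canton.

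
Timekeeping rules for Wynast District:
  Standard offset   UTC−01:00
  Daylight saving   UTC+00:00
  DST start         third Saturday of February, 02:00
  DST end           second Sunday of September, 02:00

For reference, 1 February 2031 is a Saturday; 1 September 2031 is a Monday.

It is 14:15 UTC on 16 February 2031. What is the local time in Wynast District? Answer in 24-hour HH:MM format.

14:15

1 February 2031 is a Saturday, so the first Saturday is February 1 and the third is February 15.
1 September 2031 is a Monday, so the first Sunday is September 7 and the second is September 14.
At the standard offset (UTC−01:00), 14:15 UTC − 1h = 13:15 Wynast District standard time.
The standard-time date in Wynast District, 16 February 2031, falls between 15 February and 14 September, so daylight saving is in effect and Wynast District is at UTC+00:00.
14:15 UTC + 0h = 14:15 local.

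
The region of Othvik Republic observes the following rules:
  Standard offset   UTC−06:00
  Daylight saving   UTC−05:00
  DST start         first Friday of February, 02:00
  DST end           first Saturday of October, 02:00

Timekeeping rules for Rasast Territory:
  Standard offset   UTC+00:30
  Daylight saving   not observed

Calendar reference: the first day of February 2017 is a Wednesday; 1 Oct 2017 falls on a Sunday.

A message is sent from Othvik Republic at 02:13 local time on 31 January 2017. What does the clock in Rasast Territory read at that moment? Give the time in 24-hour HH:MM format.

1 February 2017 is a Wednesday, so the first Friday is February 3.
1 October 2017 is a Sunday, so the first Saturday is October 7.
Daylight saving runs 3 February – 7 October; 31 January 2017 is outside that window, so Othvik Republic is on standard time at UTC−06:00.
02:13 Othvik Republic + 6h = 08:13 UTC.
Rasast Territory stays on UTC+00:30 all year.
08:13 UTC + 0h30m = 08:43 Rasast Territory.

08:43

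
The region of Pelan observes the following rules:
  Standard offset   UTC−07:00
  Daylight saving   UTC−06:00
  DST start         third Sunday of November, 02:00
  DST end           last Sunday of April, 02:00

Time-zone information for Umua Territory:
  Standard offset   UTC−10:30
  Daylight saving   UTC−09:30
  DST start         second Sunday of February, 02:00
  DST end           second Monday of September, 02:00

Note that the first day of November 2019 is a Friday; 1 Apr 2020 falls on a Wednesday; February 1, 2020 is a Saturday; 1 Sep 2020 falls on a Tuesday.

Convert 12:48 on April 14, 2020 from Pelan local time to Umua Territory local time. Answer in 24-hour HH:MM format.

1 November 2019 is a Friday, so the first Sunday is November 3 and the third is November 17.
1 April 2020 is a Wednesday, so Sundays fall on 5, 12, 19, 26; the last is April 26.
April 14, 2020 lies within the daylight-saving period (17 November 2019 – 26 April 2020), so Pelan is on daylight time, UTC−06:00.
12:48 Pelan + 6h = 18:48 UTC.
1 February 2020 is a Saturday, so the first Sunday is February 2 and the second is February 9.
1 September 2020 is a Tuesday, so the first Monday is September 7 and the second is September 14.
At the standard offset (UTC−10:30), 18:48 UTC − 10h30m = 08:18 Umua Territory standard time.
The standard-time date in Umua Territory, April 14, 2020, falls between 9 February and 14 September, so daylight saving is in effect and Umua Territory is at UTC−09:30.
18:48 UTC − 9h30m = 09:18 Umua Territory.

09:18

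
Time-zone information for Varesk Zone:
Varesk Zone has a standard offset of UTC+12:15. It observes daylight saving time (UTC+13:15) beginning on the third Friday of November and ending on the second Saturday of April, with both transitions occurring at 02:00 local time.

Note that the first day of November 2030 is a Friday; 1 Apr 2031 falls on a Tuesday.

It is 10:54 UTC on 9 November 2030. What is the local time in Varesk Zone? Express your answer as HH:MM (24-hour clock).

1 November 2030 is a Friday, so the first Friday is November 1 and the third is November 15.
1 April 2031 is a Tuesday, so the first Saturday is April 5 and the second is April 12.
At the standard offset (UTC+12:15), 10:54 UTC + 12h15m = 23:09 Varesk Zone standard time.
Daylight saving runs 15 November 2030 – 12 April 2031; the standard-time date in Varesk Zone, 9 November 2030, is outside that window, so Varesk Zone is on standard time at UTC+12:15.
10:54 UTC + 12h15m = 23:09 local.

23:09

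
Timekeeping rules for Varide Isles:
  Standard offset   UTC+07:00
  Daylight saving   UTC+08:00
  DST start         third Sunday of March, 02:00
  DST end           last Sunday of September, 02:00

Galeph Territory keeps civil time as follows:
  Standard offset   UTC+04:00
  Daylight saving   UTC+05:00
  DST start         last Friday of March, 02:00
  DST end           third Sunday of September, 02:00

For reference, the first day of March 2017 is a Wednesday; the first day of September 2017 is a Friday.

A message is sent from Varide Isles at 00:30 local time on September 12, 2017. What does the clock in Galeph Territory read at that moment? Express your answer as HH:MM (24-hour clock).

21:30

1 March 2017 is a Wednesday, so the first Sunday is March 5 and the third is March 19.
1 September 2017 is a Friday, so Sundays fall on 3, 10, 17, 24; the last is September 24.
September 12, 2017 lies within the daylight-saving period (19 March – 24 September), so Varide Isles is on daylight time, UTC+08:00.
00:30 Varide Isles − 8h = 16:30 UTC (rolling into the previous day, 11 September 2017).
1 March 2017 is a Wednesday, so Fridays fall on 3, 10, 17, 24, 31; the last is March 31.
1 September 2017 is a Friday, so the first Sunday is September 3 and the third is September 17.
At the standard offset (UTC+04:00), 16:30 UTC + 4h = 20:30 Galeph Territory standard time.
The standard-time date in Galeph Territory, September 11, 2017, falls between 31 March and 17 September, so daylight saving is in effect and Galeph Territory is at UTC+05:00.
16:30 UTC + 5h = 21:30 Galeph Territory.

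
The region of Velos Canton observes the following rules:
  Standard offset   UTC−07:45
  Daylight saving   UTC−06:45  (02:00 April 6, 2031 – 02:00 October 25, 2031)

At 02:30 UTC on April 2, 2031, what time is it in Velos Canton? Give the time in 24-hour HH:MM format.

18:45

At the standard offset (UTC−07:45), 02:30 UTC − 7h45m = 18:45 Velos Canton standard time (rolling into the previous day, 1 April 2031).
The standard-time date in Velos Canton, April 1, 2031, does not fall between 6 April and 25 October, so daylight saving is not in effect and Velos Canton is at UTC−07:45.
02:30 UTC − 7h45m = 18:45 local (rolling into the previous day, 1 April 2031).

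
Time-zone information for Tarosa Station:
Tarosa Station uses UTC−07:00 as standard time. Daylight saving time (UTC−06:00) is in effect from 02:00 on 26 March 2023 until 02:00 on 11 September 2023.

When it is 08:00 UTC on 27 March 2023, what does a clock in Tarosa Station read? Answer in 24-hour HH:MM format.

At the standard offset (UTC−07:00), 08:00 UTC − 7h = 01:00 Tarosa Station standard time.
Daylight saving runs 26 March – 11 September; the standard-time date in Tarosa Station, 27 March 2023, is inside that window, so Tarosa Station is at UTC−06:00.
08:00 UTC − 6h = 02:00 local.

02:00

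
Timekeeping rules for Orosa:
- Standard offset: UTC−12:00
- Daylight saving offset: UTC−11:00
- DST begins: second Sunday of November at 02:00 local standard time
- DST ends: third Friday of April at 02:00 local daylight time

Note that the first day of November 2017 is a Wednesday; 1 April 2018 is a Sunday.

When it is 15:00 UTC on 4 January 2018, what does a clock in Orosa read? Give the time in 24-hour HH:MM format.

04:00

1 November 2017 is a Wednesday, so the first Sunday is November 5 and the second is November 12.
1 April 2018 is a Sunday, so the first Friday is April 6 and the third is April 20.
At the standard offset (UTC−12:00), 15:00 UTC − 12h = 03:00 Orosa standard time.
The standard-time date in Orosa, 4 January 2018, lies within the daylight-saving period (12 November 2017 – 20 April 2018), so Orosa is on daylight time, UTC−11:00.
15:00 UTC − 11h = 04:00 local.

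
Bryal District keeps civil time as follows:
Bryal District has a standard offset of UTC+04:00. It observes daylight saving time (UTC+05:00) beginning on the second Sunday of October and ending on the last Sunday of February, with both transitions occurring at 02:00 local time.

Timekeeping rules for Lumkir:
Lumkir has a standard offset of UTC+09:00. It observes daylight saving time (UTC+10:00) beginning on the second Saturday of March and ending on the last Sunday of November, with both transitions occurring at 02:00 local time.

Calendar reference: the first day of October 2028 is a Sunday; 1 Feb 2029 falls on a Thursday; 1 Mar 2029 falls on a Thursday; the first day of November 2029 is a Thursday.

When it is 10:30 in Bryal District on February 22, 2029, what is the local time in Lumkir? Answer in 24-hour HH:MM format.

14:30

1 October 2028 is a Sunday, so the first Sunday is October 1 and the second is October 8.
1 February 2029 is a Thursday, so Sundays fall on 4, 11, 18, 25; the last is February 25.
February 22, 2029 lies within the daylight-saving period (8 October 2028 – 25 February 2029), so Bryal District is on daylight time, UTC+05:00.
10:30 Bryal District − 5h = 05:30 UTC.
1 March 2029 is a Thursday, so the first Saturday is March 3 and the second is March 10.
1 November 2029 is a Thursday, so Sundays fall on 4, 11, 18, 25; the last is November 25.
At the standard offset (UTC+09:00), 05:30 UTC + 9h = 14:30 Lumkir standard time.
The standard-time date in Lumkir, February 22, 2029, is outside the daylight-saving period (10 March – 25 November), so Lumkir is on standard time, UTC+09:00.
05:30 UTC + 9h = 14:30 Lumkir.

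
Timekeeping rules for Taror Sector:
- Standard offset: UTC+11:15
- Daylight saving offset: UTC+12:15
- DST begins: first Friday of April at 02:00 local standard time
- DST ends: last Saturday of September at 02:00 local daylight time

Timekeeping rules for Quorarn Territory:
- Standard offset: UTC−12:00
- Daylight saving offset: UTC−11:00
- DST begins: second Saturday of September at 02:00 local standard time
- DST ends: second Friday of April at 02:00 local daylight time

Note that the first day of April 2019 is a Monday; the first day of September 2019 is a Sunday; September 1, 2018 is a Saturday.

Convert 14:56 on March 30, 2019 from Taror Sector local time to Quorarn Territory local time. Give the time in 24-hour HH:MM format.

1 April 2019 is a Monday, so the first Friday is April 5.
1 September 2019 is a Sunday, so Saturdays fall on 7, 14, 21, 28; the last is September 28.
Daylight saving runs 5 April – 28 September; March 30, 2019 is outside that window, so Taror Sector is on standard time at UTC+11:15.
14:56 Taror Sector − 11h15m = 03:41 UTC.
1 September 2018 is a Saturday, so the first Saturday is September 1 and the second is September 8.
1 April 2019 is a Monday, so the first Friday is April 5 and the second is April 12.
At the standard offset (UTC−12:00), 03:41 UTC − 12h = 15:41 Quorarn Territory standard time (rolling into the previous day, 29 March 2019).
The standard-time date in Quorarn Territory, March 29, 2019, falls between 8 September 2018 and 12 April 2019, so daylight saving is in effect and Quorarn Territory is at UTC−11:00.
03:41 UTC − 11h = 16:41 Quorarn Territory (rolling into the previous day, 29 March 2019).

16:41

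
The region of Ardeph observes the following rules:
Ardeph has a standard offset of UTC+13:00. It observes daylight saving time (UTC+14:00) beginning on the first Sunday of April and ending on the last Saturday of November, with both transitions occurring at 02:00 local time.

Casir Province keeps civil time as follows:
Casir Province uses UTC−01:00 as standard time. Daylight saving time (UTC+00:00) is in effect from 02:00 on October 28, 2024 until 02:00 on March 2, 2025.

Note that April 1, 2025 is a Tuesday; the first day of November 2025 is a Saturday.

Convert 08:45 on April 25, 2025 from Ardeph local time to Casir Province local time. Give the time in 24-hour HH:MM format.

17:45

1 April 2025 is a Tuesday, so the first Sunday is April 6.
1 November 2025 is a Saturday, so Saturdays fall on 1, 8, 15, 22, 29; the last is November 29.
Daylight saving runs 6 April – 29 November; April 25, 2025 is inside that window, so Ardeph is at UTC+14:00.
08:45 Ardeph − 14h = 18:45 UTC (rolling into the previous day, 24 April 2025).
At the standard offset (UTC−01:00), 18:45 UTC − 1h = 17:45 Casir Province standard time.
Daylight saving runs 28 October 2024 – 2 March 2025; the standard-time date in Casir Province, April 24, 2025, is outside that window, so Casir Province is on standard time at UTC−01:00.
18:45 UTC − 1h = 17:45 Casir Province.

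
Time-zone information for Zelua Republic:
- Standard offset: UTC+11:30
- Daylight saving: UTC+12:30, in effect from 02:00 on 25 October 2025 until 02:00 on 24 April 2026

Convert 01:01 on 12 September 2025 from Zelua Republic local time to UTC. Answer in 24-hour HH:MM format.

Daylight saving runs 25 October 2025 – 24 April 2026; 12 September 2025 is outside that window, so Zelua Republic is on standard time at UTC+11:30.
01:01 local − 11h30m = 13:31 UTC (rolling into the previous day, 11 September 2025).

13:31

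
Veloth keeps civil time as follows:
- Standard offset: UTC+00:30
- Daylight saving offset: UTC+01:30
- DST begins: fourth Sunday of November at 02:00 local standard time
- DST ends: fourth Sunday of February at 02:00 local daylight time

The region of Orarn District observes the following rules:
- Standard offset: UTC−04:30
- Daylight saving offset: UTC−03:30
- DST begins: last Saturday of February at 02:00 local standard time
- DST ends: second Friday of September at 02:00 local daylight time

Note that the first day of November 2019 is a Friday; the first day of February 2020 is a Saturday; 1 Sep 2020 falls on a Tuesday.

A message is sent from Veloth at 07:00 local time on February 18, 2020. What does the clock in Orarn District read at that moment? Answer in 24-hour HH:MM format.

01:00

1 November 2019 is a Friday, so the first Sunday is November 3 and the fourth is November 24.
1 February 2020 is a Saturday, so the first Sunday is February 2 and the fourth is February 23.
February 18, 2020 falls between 24 November 2019 and 23 February 2020, so daylight saving is in effect and Veloth is at UTC+01:30.
07:00 Veloth − 1h30m = 05:30 UTC.
1 February 2020 is a Saturday, so Saturdays fall on 1, 8, 15, 22, 29; the last is February 29.
1 September 2020 is a Tuesday, so the first Friday is September 4 and the second is September 11.
At the standard offset (UTC−04:30), 05:30 UTC − 4h30m = 01:00 Orarn District standard time.
Daylight saving runs 29 February – 11 September; the standard-time date in Orarn District, February 18, 2020, is outside that window, so Orarn District is on standard time at UTC−04:30.
05:30 UTC − 4h30m = 01:00 Orarn District.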